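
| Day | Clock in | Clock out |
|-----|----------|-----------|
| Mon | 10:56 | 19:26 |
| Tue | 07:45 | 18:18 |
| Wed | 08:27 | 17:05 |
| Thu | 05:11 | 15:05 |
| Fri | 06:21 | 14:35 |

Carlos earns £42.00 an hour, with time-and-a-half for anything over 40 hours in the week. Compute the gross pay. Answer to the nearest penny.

£2046.45

Mon: 10:56–19:26 = 8 h 30 min
Tue: 07:45–18:18 = 10 h 33 min
Wed: 08:27–17:05 = 8 h 38 min
Thu: 05:11–15:05 = 9 h 54 min
Fri: 06:21–14:35 = 8 h 14 min
Total worked: 45 h 49 min = 2749 min.
Regular 40 h 0 min = 2400 min at £42.00/h; overtime 5 h 49 min = 349 min at £63.00/h.
Pay = (2400 × £42.00 + 349 × £63.00) ÷ 60 = £2046.45.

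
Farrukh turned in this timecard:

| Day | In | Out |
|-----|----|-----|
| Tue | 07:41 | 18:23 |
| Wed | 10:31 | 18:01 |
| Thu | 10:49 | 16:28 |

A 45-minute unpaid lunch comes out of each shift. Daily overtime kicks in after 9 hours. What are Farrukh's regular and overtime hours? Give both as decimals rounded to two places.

Tue: 07:41–18:23 = 10 h 42 min; less 45 min break → 9 h 57 min
Wed: 10:31–18:01 = 7 h 30 min; less 45 min break → 6 h 45 min
Thu: 10:49–16:28 = 5 h 39 min; less 45 min break → 4 h 54 min
Tue reg 9 h 0 min / OT 0 h 57 min; Wed reg 6 h 45 min / OT 0 h 0 min; Thu reg 4 h 54 min / OT 0 h 0 min.
Totals: regular 20 h 39 min, overtime 0 h 57 min.

Regular 20.65 hours, overtime 0.95 hours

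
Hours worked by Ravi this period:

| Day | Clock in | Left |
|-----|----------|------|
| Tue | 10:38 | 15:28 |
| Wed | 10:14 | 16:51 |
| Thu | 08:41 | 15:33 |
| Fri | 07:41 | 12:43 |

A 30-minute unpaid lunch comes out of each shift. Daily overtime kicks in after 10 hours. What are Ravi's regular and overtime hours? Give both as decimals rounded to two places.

Tue: 10:38–15:28 = 4 h 50 min; less 30 min break → 4 h 20 min
Wed: 10:14–16:51 = 6 h 37 min; less 30 min break → 6 h 7 min
Thu: 08:41–15:33 = 6 h 52 min; less 30 min break → 6 h 22 min
Fri: 07:41–12:43 = 5 h 2 min; less 30 min break → 4 h 32 min
Tue reg 4 h 20 min / OT 0 h 0 min; Wed reg 6 h 7 min / OT 0 h 0 min; Thu reg 6 h 22 min / OT 0 h 0 min; Fri reg 4 h 32 min / OT 0 h 0 min.
Totals: regular 21 h 21 min, overtime 0 h 0 min.

Regular 21.35 hours, overtime 0.00 hours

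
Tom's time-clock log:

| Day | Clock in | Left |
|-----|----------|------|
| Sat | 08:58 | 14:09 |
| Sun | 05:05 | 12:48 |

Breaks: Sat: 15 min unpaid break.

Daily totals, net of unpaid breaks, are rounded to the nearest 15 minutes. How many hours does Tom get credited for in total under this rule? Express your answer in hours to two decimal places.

12.75 hours

Sat: 08:58–14:09 = 5 h 11 min − 15 min = 4 h 56 min → rounds to 5 h 0 min
Sun: 05:05–12:48 = 7 h 43 min → rounds to 7 h 45 min
Total credited: 12 h 45 min.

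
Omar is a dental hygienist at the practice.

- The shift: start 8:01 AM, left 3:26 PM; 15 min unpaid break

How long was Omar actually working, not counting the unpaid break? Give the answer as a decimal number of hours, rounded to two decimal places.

7.17 hours

The shift: 8:01 AM–3:26 PM = 7 h 25 min; less 15 min break → 7 h 10 min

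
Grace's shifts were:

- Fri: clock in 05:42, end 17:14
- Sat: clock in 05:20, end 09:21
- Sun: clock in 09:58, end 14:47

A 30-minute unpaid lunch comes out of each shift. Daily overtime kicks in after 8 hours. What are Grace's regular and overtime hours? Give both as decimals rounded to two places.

Regular 15.83 hours, overtime 3.03 hours

Fri: 05:42–17:14 = 11 h 32 min; less 30 min break → 11 h 2 min
Sat: 05:20–09:21 = 4 h 1 min; less 30 min break → 3 h 31 min
Sun: 09:58–14:47 = 4 h 49 min; less 30 min break → 4 h 19 min
Fri reg 8 h 0 min / OT 3 h 2 min; Sat reg 3 h 31 min / OT 0 h 0 min; Sun reg 4 h 19 min / OT 0 h 0 min.
Totals: regular 15 h 50 min, overtime 3 h 2 min.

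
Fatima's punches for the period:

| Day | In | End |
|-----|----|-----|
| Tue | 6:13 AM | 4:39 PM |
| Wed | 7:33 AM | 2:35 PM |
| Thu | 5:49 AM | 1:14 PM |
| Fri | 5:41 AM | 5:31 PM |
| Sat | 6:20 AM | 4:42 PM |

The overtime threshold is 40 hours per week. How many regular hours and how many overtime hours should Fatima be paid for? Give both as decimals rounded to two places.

Tue: 6:13 AM–4:39 PM = 10 h 26 min
Wed: 7:33 AM–2:35 PM = 7 h 2 min
Thu: 5:49 AM–1:14 PM = 7 h 25 min
Fri: 5:41 AM–5:31 PM = 11 h 50 min
Sat: 6:20 AM–4:42 PM = 10 h 22 min
Total worked: 47 h 5 min = 47.08 h.
Threshold 40 h → overtime 7 h 5 min, regular 40 h 0 min.

Regular 40.00 hours, overtime 7.08 hours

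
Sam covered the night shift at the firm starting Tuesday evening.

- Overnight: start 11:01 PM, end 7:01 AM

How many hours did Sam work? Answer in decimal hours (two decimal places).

Overnight: 11:01 PM → midnight = 0 h 59 min; midnight → 7:01 AM = 7 h 1 min; span 8 h 0 min

8.00 hours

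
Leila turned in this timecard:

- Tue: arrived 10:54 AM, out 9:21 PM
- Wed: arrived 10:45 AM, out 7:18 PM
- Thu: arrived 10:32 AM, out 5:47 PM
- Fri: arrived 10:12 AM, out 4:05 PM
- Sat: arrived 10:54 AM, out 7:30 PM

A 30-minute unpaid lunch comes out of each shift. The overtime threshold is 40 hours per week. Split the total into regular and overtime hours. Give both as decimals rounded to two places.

Tue: 10:54 AM–9:21 PM = 10 h 27 min; less 30 min break → 9 h 57 min
Wed: 10:45 AM–7:18 PM = 8 h 33 min; less 30 min break → 8 h 3 min
Thu: 10:32 AM–5:47 PM = 7 h 15 min; less 30 min break → 6 h 45 min
Fri: 10:12 AM–4:05 PM = 5 h 53 min; less 30 min break → 5 h 23 min
Sat: 10:54 AM–7:30 PM = 8 h 36 min; less 30 min break → 8 h 6 min
Total worked: 38 h 14 min = 38.23 h.
Threshold 40 h → overtime 0 h 0 min, regular 38 h 14 min.

Regular 38.23 hours, overtime 0.00 hours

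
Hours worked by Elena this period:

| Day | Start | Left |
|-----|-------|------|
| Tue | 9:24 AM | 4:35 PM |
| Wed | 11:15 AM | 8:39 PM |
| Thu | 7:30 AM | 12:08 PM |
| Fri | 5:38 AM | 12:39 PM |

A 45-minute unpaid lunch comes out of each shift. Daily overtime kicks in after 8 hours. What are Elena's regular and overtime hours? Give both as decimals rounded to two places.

Tue: 9:24 AM–4:35 PM = 7 h 11 min; less 45 min break → 6 h 26 min
Wed: 11:15 AM–8:39 PM = 9 h 24 min; less 45 min break → 8 h 39 min
Thu: 7:30 AM–12:08 PM = 4 h 38 min; less 45 min break → 3 h 53 min
Fri: 5:38 AM–12:39 PM = 7 h 1 min; less 45 min break → 6 h 16 min
Tue reg 6 h 26 min / OT 0 h 0 min; Wed reg 8 h 0 min / OT 0 h 39 min; Thu reg 3 h 53 min / OT 0 h 0 min; Fri reg 6 h 16 min / OT 0 h 0 min.
Totals: regular 24 h 35 min, overtime 0 h 39 min.

Regular 24.58 hours, overtime 0.65 hours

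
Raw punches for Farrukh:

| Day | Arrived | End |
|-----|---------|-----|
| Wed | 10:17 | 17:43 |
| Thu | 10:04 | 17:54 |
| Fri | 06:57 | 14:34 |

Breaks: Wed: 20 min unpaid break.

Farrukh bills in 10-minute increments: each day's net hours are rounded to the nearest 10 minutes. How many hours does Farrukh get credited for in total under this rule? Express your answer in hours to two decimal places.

Wed: 10:17–17:43 = 7 h 26 min − 20 min = 7 h 6 min → rounds to 7 h 10 min
Thu: 10:04–17:54 = 7 h 50 min → rounds to 7 h 50 min
Fri: 06:57–14:34 = 7 h 37 min → rounds to 7 h 40 min
Total credited: 22 h 40 min.

22.67 hours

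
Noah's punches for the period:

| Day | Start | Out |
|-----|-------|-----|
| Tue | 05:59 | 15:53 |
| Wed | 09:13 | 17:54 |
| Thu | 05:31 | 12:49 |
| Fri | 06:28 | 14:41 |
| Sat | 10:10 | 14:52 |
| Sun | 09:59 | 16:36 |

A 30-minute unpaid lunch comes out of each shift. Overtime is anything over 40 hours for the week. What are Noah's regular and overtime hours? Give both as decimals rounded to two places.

Tue: 05:59–15:53 = 9 h 54 min; less 30 min break → 9 h 24 min
Wed: 09:13–17:54 = 8 h 41 min; less 30 min break → 8 h 11 min
Thu: 05:31–12:49 = 7 h 18 min; less 30 min break → 6 h 48 min
Fri: 06:28–14:41 = 8 h 13 min; less 30 min break → 7 h 43 min
Sat: 10:10–14:52 = 4 h 42 min; less 30 min break → 4 h 12 min
Sun: 09:59–16:36 = 6 h 37 min; less 30 min break → 6 h 7 min
Total worked: 42 h 25 min = 42.42 h.
Threshold 40 h → overtime 2 h 25 min, regular 40 h 0 min.

Regular 40.00 hours, overtime 2.42 hours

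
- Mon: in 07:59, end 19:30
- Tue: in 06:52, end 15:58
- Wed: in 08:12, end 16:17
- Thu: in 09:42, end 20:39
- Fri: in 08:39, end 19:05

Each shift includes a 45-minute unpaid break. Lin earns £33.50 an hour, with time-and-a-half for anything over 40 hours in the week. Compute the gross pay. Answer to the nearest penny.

Mon: 07:59–19:30 = 11 h 31 min; less 45 min break → 10 h 46 min
Tue: 06:52–15:58 = 9 h 6 min; less 45 min break → 8 h 21 min
Wed: 08:12–16:17 = 8 h 5 min; less 45 min break → 7 h 20 min
Thu: 09:42–20:39 = 10 h 57 min; less 45 min break → 10 h 12 min
Fri: 08:39–19:05 = 10 h 26 min; less 45 min break → 9 h 41 min
Total worked: 46 h 20 min = 2780 min.
Regular 40 h 0 min = 2400 min at £33.50/h; overtime 6 h 20 min = 380 min at £50.25/h.
Pay = (2400 × £33.50 + 380 × £50.25) ÷ 60 = £1658.25.

£1658.25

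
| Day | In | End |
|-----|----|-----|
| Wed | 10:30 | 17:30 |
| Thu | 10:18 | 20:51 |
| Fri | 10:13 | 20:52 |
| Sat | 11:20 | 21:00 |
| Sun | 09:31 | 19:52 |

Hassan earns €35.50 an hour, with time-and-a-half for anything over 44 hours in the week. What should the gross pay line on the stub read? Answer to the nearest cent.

€1786.54

Wed: 10:30–17:30 = 7 h 0 min
Thu: 10:18–20:51 = 10 h 33 min
Fri: 10:13–20:52 = 10 h 39 min
Sat: 11:20–21:00 = 9 h 40 min
Sun: 09:31–19:52 = 10 h 21 min
Total worked: 48 h 13 min = 2893 min.
Regular 44 h 0 min = 2640 min at €35.50/h; overtime 4 h 13 min = 253 min at €53.25/h.
Pay = (2640 × €35.50 + 253 × €53.25) ÷ 60 = €1786.54.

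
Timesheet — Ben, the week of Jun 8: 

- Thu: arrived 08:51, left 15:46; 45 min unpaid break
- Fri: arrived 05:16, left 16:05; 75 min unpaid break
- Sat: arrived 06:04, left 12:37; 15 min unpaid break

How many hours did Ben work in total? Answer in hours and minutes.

22 h 2 min

Thu: 08:51–15:46 = 6 h 55 min; less 45 min break → 6 h 10 min
Fri: 05:16–16:05 = 10 h 49 min; less 75 min break → 9 h 34 min
Sat: 06:04–12:37 = 6 h 33 min; less 15 min break → 6 h 18 min
Total: 6 h 10 min + 9 h 34 min + 6 h 18 min = 22 h 2 min.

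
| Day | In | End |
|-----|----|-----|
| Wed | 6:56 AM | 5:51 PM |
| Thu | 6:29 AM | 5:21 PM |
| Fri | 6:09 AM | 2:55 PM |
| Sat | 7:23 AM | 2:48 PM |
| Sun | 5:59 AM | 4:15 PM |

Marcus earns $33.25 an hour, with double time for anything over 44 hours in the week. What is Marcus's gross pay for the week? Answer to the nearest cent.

Wed: 6:56 AM–5:51 PM = 10 h 55 min
Thu: 6:29 AM–5:21 PM = 10 h 52 min
Fri: 6:09 AM–2:55 PM = 8 h 46 min
Sat: 7:23 AM–2:48 PM = 7 h 25 min
Sun: 5:59 AM–4:15 PM = 10 h 16 min
Total worked: 48 h 14 min = 2894 min.
Regular 44 h 0 min = 2640 min at $33.25/h; overtime 4 h 14 min = 254 min at $66.50/h.
Pay = (2640 × $33.25 + 254 × $66.50) ÷ 60 = $1744.52.

$1744.52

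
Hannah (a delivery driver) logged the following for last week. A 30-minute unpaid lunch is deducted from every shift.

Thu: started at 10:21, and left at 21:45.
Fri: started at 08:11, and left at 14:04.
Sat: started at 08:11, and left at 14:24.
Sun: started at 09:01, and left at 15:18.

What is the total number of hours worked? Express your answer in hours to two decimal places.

Thu: 10:21–21:45 = 11 h 24 min; less 30 min break → 10 h 54 min
Fri: 08:11–14:04 = 5 h 53 min; less 30 min break → 5 h 23 min
Sat: 08:11–14:24 = 6 h 13 min; less 30 min break → 5 h 43 min
Sun: 09:01–15:18 = 6 h 17 min; less 30 min break → 5 h 47 min
Total: 10 h 54 min + 5 h 23 min + 5 h 43 min + 5 h 47 min = 27 h 47 min.

27.78 hours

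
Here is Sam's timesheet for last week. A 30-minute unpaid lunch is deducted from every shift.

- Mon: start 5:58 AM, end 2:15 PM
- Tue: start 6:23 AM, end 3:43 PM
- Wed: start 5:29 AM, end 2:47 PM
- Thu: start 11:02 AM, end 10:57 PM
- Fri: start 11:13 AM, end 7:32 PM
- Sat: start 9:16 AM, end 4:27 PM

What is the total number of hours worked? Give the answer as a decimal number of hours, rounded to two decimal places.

Mon: 5:58 AM–2:15 PM = 8 h 17 min; less 30 min break → 7 h 47 min
Tue: 6:23 AM–3:43 PM = 9 h 20 min; less 30 min break → 8 h 50 min
Wed: 5:29 AM–2:47 PM = 9 h 18 min; less 30 min break → 8 h 48 min
Thu: 11:02 AM–10:57 PM = 11 h 55 min; less 30 min break → 11 h 25 min
Fri: 11:13 AM–7:32 PM = 8 h 19 min; less 30 min break → 7 h 49 min
Sat: 9:16 AM–4:27 PM = 7 h 11 min; less 30 min break → 6 h 41 min
Total: 7 h 47 min + 8 h 50 min + 8 h 48 min + 11 h 25 min + 7 h 49 min + 6 h 41 min = 51 h 20 min.

51.33 hours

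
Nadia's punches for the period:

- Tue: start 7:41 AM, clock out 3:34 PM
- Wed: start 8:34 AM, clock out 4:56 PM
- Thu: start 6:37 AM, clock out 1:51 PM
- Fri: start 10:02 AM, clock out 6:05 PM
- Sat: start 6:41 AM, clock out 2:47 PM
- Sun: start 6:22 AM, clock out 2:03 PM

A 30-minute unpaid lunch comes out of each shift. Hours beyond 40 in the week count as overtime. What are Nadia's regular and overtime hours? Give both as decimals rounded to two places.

Tue: 7:41 AM–3:34 PM = 7 h 53 min; less 30 min break → 7 h 23 min
Wed: 8:34 AM–4:56 PM = 8 h 22 min; less 30 min break → 7 h 52 min
Thu: 6:37 AM–1:51 PM = 7 h 14 min; less 30 min break → 6 h 44 min
Fri: 10:02 AM–6:05 PM = 8 h 3 min; less 30 min break → 7 h 33 min
Sat: 6:41 AM–2:47 PM = 8 h 6 min; less 30 min break → 7 h 36 min
Sun: 6:22 AM–2:03 PM = 7 h 41 min; less 30 min break → 7 h 11 min
Total worked: 44 h 19 min = 44.32 h.
Threshold 40 h → overtime 4 h 19 min, regular 40 h 0 min.

Regular 40.00 hours, overtime 4.32 hours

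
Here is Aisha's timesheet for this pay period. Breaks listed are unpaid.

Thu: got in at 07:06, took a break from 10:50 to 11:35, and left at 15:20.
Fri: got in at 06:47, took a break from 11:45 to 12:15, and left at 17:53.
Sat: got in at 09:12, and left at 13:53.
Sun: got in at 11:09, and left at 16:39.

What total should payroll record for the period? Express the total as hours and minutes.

28 h 16 min

Thu: 07:06–15:20 = 8 h 14 min; less 45 min break → 7 h 29 min
Fri: 06:47–17:53 = 11 h 6 min; less 30 min break → 10 h 36 min
Sat: 09:12–13:53 = 4 h 41 min
Sun: 11:09–16:39 = 5 h 30 min
Total: 7 h 29 min + 10 h 36 min + 4 h 41 min + 5 h 30 min = 28 h 16 min.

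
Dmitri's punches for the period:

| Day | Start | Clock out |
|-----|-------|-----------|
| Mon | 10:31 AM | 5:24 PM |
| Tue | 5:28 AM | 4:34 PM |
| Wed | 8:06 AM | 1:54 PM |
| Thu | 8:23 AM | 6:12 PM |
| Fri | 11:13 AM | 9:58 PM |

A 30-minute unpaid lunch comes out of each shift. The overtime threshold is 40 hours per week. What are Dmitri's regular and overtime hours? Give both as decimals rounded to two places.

Mon: 10:31 AM–5:24 PM = 6 h 53 min; less 30 min break → 6 h 23 min
Tue: 5:28 AM–4:34 PM = 11 h 6 min; less 30 min break → 10 h 36 min
Wed: 8:06 AM–1:54 PM = 5 h 48 min; less 30 min break → 5 h 18 min
Thu: 8:23 AM–6:12 PM = 9 h 49 min; less 30 min break → 9 h 19 min
Fri: 11:13 AM–9:58 PM = 10 h 45 min; less 30 min break → 10 h 15 min
Total worked: 41 h 51 min = 41.85 h.
Threshold 40 h → overtime 1 h 51 min, regular 40 h 0 min.

Regular 40.00 hours, overtime 1.85 hours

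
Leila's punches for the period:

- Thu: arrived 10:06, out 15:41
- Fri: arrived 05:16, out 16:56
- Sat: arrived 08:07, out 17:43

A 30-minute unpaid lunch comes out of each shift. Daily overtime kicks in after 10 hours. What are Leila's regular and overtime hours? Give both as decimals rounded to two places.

Regular 24.18 hours, overtime 1.17 hours

Thu: 10:06–15:41 = 5 h 35 min; less 30 min break → 5 h 5 min
Fri: 05:16–16:56 = 11 h 40 min; less 30 min break → 11 h 10 min
Sat: 08:07–17:43 = 9 h 36 min; less 30 min break → 9 h 6 min
Thu reg 5 h 5 min / OT 0 h 0 min; Fri reg 10 h 0 min / OT 1 h 10 min; Sat reg 9 h 6 min / OT 0 h 0 min.
Totals: regular 24 h 11 min, overtime 1 h 10 min.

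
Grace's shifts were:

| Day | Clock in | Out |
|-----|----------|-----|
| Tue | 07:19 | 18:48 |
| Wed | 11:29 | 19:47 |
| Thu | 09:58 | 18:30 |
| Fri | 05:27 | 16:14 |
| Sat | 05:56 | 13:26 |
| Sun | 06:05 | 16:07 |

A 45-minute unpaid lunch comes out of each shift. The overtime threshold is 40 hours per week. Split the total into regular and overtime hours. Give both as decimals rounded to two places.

Regular 40.00 hours, overtime 12.13 hours

Tue: 07:19–18:48 = 11 h 29 min; less 45 min break → 10 h 44 min
Wed: 11:29–19:47 = 8 h 18 min; less 45 min break → 7 h 33 min
Thu: 09:58–18:30 = 8 h 32 min; less 45 min break → 7 h 47 min
Fri: 05:27–16:14 = 10 h 47 min; less 45 min break → 10 h 2 min
Sat: 05:56–13:26 = 7 h 30 min; less 45 min break → 6 h 45 min
Sun: 06:05–16:07 = 10 h 2 min; less 45 min break → 9 h 17 min
Total worked: 52 h 8 min = 52.13 h.
Threshold 40 h → overtime 12 h 8 min, regular 40 h 0 min.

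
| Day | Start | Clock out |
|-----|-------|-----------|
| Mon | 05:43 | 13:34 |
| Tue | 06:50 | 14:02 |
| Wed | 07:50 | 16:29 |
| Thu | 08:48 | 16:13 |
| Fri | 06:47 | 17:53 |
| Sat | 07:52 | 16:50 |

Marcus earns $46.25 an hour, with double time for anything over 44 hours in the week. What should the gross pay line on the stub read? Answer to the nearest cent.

Mon: 05:43–13:34 = 7 h 51 min
Tue: 06:50–14:02 = 7 h 12 min
Wed: 07:50–16:29 = 8 h 39 min
Thu: 08:48–16:13 = 7 h 25 min
Fri: 06:47–17:53 = 11 h 6 min
Sat: 07:52–16:50 = 8 h 58 min
Total worked: 51 h 11 min = 3071 min.
Regular 44 h 0 min = 2640 min at $46.25/h; overtime 7 h 11 min = 431 min at $92.50/h.
Pay = (2640 × $46.25 + 431 × $92.50) ÷ 60 = $2699.46.

$2699.46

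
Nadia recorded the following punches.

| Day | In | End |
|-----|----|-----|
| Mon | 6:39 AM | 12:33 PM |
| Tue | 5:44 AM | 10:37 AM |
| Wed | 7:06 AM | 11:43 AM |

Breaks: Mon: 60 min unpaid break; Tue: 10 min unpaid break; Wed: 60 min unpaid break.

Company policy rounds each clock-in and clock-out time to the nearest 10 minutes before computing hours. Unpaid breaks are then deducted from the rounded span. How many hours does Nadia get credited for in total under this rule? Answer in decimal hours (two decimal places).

Mon: in 6:39 AM→6:40 AM, out 12:33 PM→12:30 PM; 5 h 50 min − 60 min = 4 h 50 min
Tue: in 5:44 AM→5:40 AM, out 10:37 AM→10:40 AM; 5 h 0 min − 10 min = 4 h 50 min
Wed: in 7:06 AM→7:10 AM, out 11:43 AM→11:40 AM; 4 h 30 min − 60 min = 3 h 30 min
Total credited: 13 h 10 min.

13.17 hours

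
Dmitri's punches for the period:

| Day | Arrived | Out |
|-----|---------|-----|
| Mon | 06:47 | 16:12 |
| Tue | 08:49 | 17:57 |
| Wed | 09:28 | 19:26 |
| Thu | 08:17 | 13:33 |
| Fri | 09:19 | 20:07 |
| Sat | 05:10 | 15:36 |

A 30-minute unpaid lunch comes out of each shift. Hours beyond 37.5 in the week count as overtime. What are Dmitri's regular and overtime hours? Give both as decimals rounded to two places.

Mon: 06:47–16:12 = 9 h 25 min; less 30 min break → 8 h 55 min
Tue: 08:49–17:57 = 9 h 8 min; less 30 min break → 8 h 38 min
Wed: 09:28–19:26 = 9 h 58 min; less 30 min break → 9 h 28 min
Thu: 08:17–13:33 = 5 h 16 min; less 30 min break → 4 h 46 min
Fri: 09:19–20:07 = 10 h 48 min; less 30 min break → 10 h 18 min
Sat: 05:10–15:36 = 10 h 26 min; less 30 min break → 9 h 56 min
Total worked: 52 h 1 min = 52.02 h.
Threshold 37.5 h → overtime 14 h 31 min, regular 37 h 30 min.

Regular 37.50 hours, overtime 14.52 hours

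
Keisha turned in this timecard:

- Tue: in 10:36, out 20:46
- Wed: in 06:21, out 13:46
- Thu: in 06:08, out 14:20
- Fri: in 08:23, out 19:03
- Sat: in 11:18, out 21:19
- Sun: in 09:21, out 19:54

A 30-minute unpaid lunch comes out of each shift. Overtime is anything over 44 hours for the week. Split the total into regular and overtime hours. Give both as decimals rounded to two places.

Regular 44.00 hours, overtime 10.02 hours

Tue: 10:36–20:46 = 10 h 10 min; less 30 min break → 9 h 40 min
Wed: 06:21–13:46 = 7 h 25 min; less 30 min break → 6 h 55 min
Thu: 06:08–14:20 = 8 h 12 min; less 30 min break → 7 h 42 min
Fri: 08:23–19:03 = 10 h 40 min; less 30 min break → 10 h 10 min
Sat: 11:18–21:19 = 10 h 1 min; less 30 min break → 9 h 31 min
Sun: 09:21–19:54 = 10 h 33 min; less 30 min break → 10 h 3 min
Total worked: 54 h 1 min = 54.02 h.
Threshold 44 h → overtime 10 h 1 min, regular 44 h 0 min.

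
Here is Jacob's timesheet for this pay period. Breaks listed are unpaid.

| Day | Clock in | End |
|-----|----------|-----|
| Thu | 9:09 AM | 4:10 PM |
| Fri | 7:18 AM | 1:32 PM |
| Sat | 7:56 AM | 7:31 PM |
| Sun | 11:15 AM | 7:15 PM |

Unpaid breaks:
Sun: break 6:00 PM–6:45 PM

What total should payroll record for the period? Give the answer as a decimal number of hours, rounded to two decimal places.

Thu: 9:09 AM–4:10 PM = 7 h 1 min
Fri: 7:18 AM–1:32 PM = 6 h 14 min
Sat: 7:56 AM–7:31 PM = 11 h 35 min
Sun: 11:15 AM–7:15 PM = 8 h 0 min; less 45 min break → 7 h 15 min
Total: 7 h 1 min + 6 h 14 min + 11 h 35 min + 7 h 15 min = 32 h 5 min.

32.08 hours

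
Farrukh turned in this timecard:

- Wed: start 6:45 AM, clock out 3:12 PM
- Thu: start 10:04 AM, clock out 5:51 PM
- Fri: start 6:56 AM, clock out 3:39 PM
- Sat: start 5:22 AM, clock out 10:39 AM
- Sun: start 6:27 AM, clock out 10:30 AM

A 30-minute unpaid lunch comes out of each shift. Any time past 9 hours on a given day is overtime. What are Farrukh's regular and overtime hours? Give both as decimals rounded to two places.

Regular 31.78 hours, overtime 0.00 hours

Wed: 6:45 AM–3:12 PM = 8 h 27 min; less 30 min break → 7 h 57 min
Thu: 10:04 AM–5:51 PM = 7 h 47 min; less 30 min break → 7 h 17 min
Fri: 6:56 AM–3:39 PM = 8 h 43 min; less 30 min break → 8 h 13 min
Sat: 5:22 AM–10:39 AM = 5 h 17 min; less 30 min break → 4 h 47 min
Sun: 6:27 AM–10:30 AM = 4 h 3 min; less 30 min break → 3 h 33 min
Wed reg 7 h 57 min / OT 0 h 0 min; Thu reg 7 h 17 min / OT 0 h 0 min; Fri reg 8 h 13 min / OT 0 h 0 min; Sat reg 4 h 47 min / OT 0 h 0 min; Sun reg 3 h 33 min / OT 0 h 0 min.
Totals: regular 31 h 47 min, overtime 0 h 0 min.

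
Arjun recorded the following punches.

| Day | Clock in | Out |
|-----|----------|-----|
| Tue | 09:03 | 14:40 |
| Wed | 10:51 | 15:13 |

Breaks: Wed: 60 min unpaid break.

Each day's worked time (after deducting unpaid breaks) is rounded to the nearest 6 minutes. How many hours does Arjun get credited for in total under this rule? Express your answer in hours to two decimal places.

Tue: 09:03–14:40 = 5 h 37 min → rounds to 5 h 36 min
Wed: 10:51–15:13 = 4 h 22 min − 60 min = 3 h 22 min → rounds to 3 h 24 min
Total credited: 9 h 0 min.

9.00 hours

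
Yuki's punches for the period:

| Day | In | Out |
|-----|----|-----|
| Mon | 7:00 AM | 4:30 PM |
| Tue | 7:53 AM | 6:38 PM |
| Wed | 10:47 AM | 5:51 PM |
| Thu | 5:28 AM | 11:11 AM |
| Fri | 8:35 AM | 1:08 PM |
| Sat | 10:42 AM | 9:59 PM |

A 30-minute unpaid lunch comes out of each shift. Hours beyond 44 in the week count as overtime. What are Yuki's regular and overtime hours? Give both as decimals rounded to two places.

Mon: 7:00 AM–4:30 PM = 9 h 30 min; less 30 min break → 9 h 0 min
Tue: 7:53 AM–6:38 PM = 10 h 45 min; less 30 min break → 10 h 15 min
Wed: 10:47 AM–5:51 PM = 7 h 4 min; less 30 min break → 6 h 34 min
Thu: 5:28 AM–11:11 AM = 5 h 43 min; less 30 min break → 5 h 13 min
Fri: 8:35 AM–1:08 PM = 4 h 33 min; less 30 min break → 4 h 3 min
Sat: 10:42 AM–9:59 PM = 11 h 17 min; less 30 min break → 10 h 47 min
Total worked: 45 h 52 min = 45.87 h.
Threshold 44 h → overtime 1 h 52 min, regular 44 h 0 min.

Regular 44.00 hours, overtime 1.87 hours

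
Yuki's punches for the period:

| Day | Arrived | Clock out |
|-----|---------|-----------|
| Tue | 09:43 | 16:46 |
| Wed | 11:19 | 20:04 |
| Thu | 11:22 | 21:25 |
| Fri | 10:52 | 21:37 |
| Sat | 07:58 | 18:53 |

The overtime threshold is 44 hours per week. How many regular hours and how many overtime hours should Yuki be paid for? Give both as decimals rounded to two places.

Regular 44.00 hours, overtime 3.52 hours

Tue: 09:43–16:46 = 7 h 3 min
Wed: 11:19–20:04 = 8 h 45 min
Thu: 11:22–21:25 = 10 h 3 min
Fri: 10:52–21:37 = 10 h 45 min
Sat: 07:58–18:53 = 10 h 55 min
Total worked: 47 h 31 min = 47.52 h.
Threshold 44 h → overtime 3 h 31 min, regular 44 h 0 min.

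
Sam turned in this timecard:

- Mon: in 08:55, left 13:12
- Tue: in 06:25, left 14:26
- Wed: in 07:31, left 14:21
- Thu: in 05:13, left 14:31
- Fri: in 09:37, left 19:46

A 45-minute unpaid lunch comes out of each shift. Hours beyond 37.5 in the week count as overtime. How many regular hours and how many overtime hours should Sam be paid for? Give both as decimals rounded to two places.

Mon: 08:55–13:12 = 4 h 17 min; less 45 min break → 3 h 32 min
Tue: 06:25–14:26 = 8 h 1 min; less 45 min break → 7 h 16 min
Wed: 07:31–14:21 = 6 h 50 min; less 45 min break → 6 h 5 min
Thu: 05:13–14:31 = 9 h 18 min; less 45 min break → 8 h 33 min
Fri: 09:37–19:46 = 10 h 9 min; less 45 min break → 9 h 24 min
Total worked: 34 h 50 min = 34.83 h.
Threshold 37.5 h → overtime 0 h 0 min, regular 34 h 50 min.

Regular 34.83 hours, overtime 0.00 hours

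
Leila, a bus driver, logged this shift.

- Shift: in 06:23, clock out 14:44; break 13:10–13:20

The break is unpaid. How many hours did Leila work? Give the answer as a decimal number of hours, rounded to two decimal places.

8.18 hours

Shift: 06:23–14:44 = 8 h 21 min; less 10 min break → 8 h 11 min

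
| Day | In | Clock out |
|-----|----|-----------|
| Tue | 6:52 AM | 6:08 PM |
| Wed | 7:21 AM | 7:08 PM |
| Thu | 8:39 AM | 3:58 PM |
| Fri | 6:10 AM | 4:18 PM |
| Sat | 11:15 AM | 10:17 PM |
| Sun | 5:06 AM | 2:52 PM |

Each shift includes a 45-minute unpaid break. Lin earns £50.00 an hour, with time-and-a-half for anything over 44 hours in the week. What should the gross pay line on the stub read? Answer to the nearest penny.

£3160.00

Tue: 6:52 AM–6:08 PM = 11 h 16 min; less 45 min break → 10 h 31 min
Wed: 7:21 AM–7:08 PM = 11 h 47 min; less 45 min break → 11 h 2 min
Thu: 8:39 AM–3:58 PM = 7 h 19 min; less 45 min break → 6 h 34 min
Fri: 6:10 AM–4:18 PM = 10 h 8 min; less 45 min break → 9 h 23 min
Sat: 11:15 AM–10:17 PM = 11 h 2 min; less 45 min break → 10 h 17 min
Sun: 5:06 AM–2:52 PM = 9 h 46 min; less 45 min break → 9 h 1 min
Total worked: 56 h 48 min = 3408 min.
Regular 44 h 0 min = 2640 min at £50.00/h; overtime 12 h 48 min = 768 min at £75.00/h.
Pay = (2640 × £50.00 + 768 × £75.00) ÷ 60 = £3160.00.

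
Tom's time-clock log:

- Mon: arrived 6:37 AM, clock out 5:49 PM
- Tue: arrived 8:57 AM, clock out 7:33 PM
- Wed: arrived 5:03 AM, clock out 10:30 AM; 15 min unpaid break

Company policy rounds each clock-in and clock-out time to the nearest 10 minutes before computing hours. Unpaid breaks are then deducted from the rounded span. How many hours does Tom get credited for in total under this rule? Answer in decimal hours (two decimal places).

Mon: in 6:37 AM→6:40 AM, out 5:49 PM→5:50 PM; 11 h 10 min
Tue: in 8:57 AM→9:00 AM, out 7:33 PM→7:30 PM; 10 h 30 min
Wed: in 5:03 AM→5:00 AM, out 10:30 AM→10:30 AM; 5 h 30 min − 15 min = 5 h 15 min
Total credited: 26 h 55 min.

26.92 hours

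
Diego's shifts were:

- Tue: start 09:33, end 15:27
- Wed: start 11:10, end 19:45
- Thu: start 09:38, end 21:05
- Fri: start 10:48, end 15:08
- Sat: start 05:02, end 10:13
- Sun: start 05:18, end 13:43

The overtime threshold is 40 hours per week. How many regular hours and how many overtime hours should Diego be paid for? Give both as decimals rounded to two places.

Tue: 09:33–15:27 = 5 h 54 min
Wed: 11:10–19:45 = 8 h 35 min
Thu: 09:38–21:05 = 11 h 27 min
Fri: 10:48–15:08 = 4 h 20 min
Sat: 05:02–10:13 = 5 h 11 min
Sun: 05:18–13:43 = 8 h 25 min
Total worked: 43 h 52 min = 43.87 h.
Threshold 40 h → overtime 3 h 52 min, regular 40 h 0 min.

Regular 40.00 hours, overtime 3.87 hours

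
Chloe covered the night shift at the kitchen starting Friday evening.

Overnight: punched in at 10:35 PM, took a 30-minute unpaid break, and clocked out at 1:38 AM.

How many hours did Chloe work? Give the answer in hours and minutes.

Overnight: 10:35 PM → midnight = 1 h 25 min; midnight → 1:38 AM = 1 h 38 min; span 3 h 3 min; less 30 min break → 2 h 33 min

2 h 33 min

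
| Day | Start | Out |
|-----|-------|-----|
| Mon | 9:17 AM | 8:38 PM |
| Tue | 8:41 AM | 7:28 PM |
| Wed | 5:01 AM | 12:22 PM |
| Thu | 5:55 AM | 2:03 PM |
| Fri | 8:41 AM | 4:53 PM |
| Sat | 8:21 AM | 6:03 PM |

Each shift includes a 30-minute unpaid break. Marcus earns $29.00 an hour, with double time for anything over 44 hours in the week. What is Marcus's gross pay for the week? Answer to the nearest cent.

$1769.97

Mon: 9:17 AM–8:38 PM = 11 h 21 min; less 30 min break → 10 h 51 min
Tue: 8:41 AM–7:28 PM = 10 h 47 min; less 30 min break → 10 h 17 min
Wed: 5:01 AM–12:22 PM = 7 h 21 min; less 30 min break → 6 h 51 min
Thu: 5:55 AM–2:03 PM = 8 h 8 min; less 30 min break → 7 h 38 min
Fri: 8:41 AM–4:53 PM = 8 h 12 min; less 30 min break → 7 h 42 min
Sat: 8:21 AM–6:03 PM = 9 h 42 min; less 30 min break → 9 h 12 min
Total worked: 52 h 31 min = 3151 min.
Regular 44 h 0 min = 2640 min at $29.00/h; overtime 8 h 31 min = 511 min at $58.00/h.
Pay = (2640 × $29.00 + 511 × $58.00) ÷ 60 = $1769.97.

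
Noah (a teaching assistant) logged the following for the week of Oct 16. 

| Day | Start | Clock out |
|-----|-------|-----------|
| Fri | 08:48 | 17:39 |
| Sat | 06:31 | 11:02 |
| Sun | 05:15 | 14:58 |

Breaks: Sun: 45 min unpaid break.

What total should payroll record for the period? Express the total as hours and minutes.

22 h 20 min

Fri: 08:48–17:39 = 8 h 51 min
Sat: 06:31–11:02 = 4 h 31 min
Sun: 05:15–14:58 = 9 h 43 min; less 45 min break → 8 h 58 min
Total: 8 h 51 min + 4 h 31 min + 8 h 58 min = 22 h 20 min.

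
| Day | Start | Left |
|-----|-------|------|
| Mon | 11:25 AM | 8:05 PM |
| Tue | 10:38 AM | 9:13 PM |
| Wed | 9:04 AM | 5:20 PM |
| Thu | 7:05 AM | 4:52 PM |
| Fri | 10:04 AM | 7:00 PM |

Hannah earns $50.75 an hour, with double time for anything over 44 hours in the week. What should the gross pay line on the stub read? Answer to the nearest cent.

$2459.68

Mon: 11:25 AM–8:05 PM = 8 h 40 min
Tue: 10:38 AM–9:13 PM = 10 h 35 min
Wed: 9:04 AM–5:20 PM = 8 h 16 min
Thu: 7:05 AM–4:52 PM = 9 h 47 min
Fri: 10:04 AM–7:00 PM = 8 h 56 min
Total worked: 46 h 14 min = 2774 min.
Regular 44 h 0 min = 2640 min at $50.75/h; overtime 2 h 14 min = 134 min at $101.50/h.
Pay = (2640 × $50.75 + 134 × $101.50) ÷ 60 = $2459.68.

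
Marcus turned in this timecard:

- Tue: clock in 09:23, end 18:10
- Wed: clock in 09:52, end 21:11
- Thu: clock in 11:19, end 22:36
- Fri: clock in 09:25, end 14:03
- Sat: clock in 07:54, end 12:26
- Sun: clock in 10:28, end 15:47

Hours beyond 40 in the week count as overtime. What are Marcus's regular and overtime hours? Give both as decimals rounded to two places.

Tue: 09:23–18:10 = 8 h 47 min
Wed: 09:52–21:11 = 11 h 19 min
Thu: 11:19–22:36 = 11 h 17 min
Fri: 09:25–14:03 = 4 h 38 min
Sat: 07:54–12:26 = 4 h 32 min
Sun: 10:28–15:47 = 5 h 19 min
Total worked: 45 h 52 min = 45.87 h.
Threshold 40 h → overtime 5 h 52 min, regular 40 h 0 min.

Regular 40.00 hours, overtime 5.87 hours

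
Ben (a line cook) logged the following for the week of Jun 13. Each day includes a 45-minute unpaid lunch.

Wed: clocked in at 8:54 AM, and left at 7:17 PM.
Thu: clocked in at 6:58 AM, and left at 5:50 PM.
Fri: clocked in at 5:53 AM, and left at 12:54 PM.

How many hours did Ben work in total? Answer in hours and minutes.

26 h 1 min

Wed: 8:54 AM–7:17 PM = 10 h 23 min; less 45 min break → 9 h 38 min
Thu: 6:58 AM–5:50 PM = 10 h 52 min; less 45 min break → 10 h 7 min
Fri: 5:53 AM–12:54 PM = 7 h 1 min; less 45 min break → 6 h 16 min
Total: 9 h 38 min + 10 h 7 min + 6 h 16 min = 26 h 1 min.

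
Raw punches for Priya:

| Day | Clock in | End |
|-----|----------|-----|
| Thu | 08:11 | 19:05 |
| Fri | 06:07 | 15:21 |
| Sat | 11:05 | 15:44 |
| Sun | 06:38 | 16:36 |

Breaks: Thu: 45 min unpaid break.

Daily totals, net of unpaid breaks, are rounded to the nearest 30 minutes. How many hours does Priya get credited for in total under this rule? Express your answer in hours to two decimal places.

33.50 hours

Thu: 08:11–19:05 = 10 h 54 min − 45 min = 10 h 9 min → rounds to 10 h 0 min
Fri: 06:07–15:21 = 9 h 14 min → rounds to 9 h 0 min
Sat: 11:05–15:44 = 4 h 39 min → rounds to 4 h 30 min
Sun: 06:38–16:36 = 9 h 58 min → rounds to 10 h 0 min
Total credited: 33 h 30 min.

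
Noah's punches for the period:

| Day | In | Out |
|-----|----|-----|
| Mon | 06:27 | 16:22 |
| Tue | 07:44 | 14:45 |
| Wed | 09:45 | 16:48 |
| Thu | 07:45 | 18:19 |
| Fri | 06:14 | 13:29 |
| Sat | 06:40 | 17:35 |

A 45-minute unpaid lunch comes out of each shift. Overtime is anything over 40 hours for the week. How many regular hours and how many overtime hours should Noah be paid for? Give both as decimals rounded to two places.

Regular 40.00 hours, overtime 8.22 hours

Mon: 06:27–16:22 = 9 h 55 min; less 45 min break → 9 h 10 min
Tue: 07:44–14:45 = 7 h 1 min; less 45 min break → 6 h 16 min
Wed: 09:45–16:48 = 7 h 3 min; less 45 min break → 6 h 18 min
Thu: 07:45–18:19 = 10 h 34 min; less 45 min break → 9 h 49 min
Fri: 06:14–13:29 = 7 h 15 min; less 45 min break → 6 h 30 min
Sat: 06:40–17:35 = 10 h 55 min; less 45 min break → 10 h 10 min
Total worked: 48 h 13 min = 48.22 h.
Threshold 40 h → overtime 8 h 13 min, regular 40 h 0 min.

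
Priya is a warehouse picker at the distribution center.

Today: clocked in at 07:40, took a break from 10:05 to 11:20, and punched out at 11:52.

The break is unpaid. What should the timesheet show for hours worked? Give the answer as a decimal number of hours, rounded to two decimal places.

Today: 07:40–11:52 = 4 h 12 min; less 75 min break → 2 h 57 min

2.95 hours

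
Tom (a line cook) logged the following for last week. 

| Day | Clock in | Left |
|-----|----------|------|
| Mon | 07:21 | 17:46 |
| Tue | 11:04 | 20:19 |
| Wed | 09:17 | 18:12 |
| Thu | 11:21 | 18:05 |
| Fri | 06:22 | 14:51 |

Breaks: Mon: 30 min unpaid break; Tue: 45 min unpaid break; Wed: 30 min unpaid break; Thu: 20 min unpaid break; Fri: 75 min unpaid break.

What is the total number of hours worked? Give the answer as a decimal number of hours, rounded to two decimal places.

Mon: 07:21–17:46 = 10 h 25 min; less 30 min break → 9 h 55 min
Tue: 11:04–20:19 = 9 h 15 min; less 45 min break → 8 h 30 min
Wed: 09:17–18:12 = 8 h 55 min; less 30 min break → 8 h 25 min
Thu: 11:21–18:05 = 6 h 44 min; less 20 min break → 6 h 24 min
Fri: 06:22–14:51 = 8 h 29 min; less 75 min break → 7 h 14 min
Total: 9 h 55 min + 8 h 30 min + 8 h 25 min + 6 h 24 min + 7 h 14 min = 40 h 28 min.

40.47 hours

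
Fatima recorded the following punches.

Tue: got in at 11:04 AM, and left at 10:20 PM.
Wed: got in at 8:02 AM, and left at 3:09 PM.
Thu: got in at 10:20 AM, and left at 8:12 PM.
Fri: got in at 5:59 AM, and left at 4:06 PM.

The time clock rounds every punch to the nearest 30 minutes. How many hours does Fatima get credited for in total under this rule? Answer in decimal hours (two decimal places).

38.00 hours

Tue: in 11:04 AM→11:00 AM, out 10:20 PM→10:30 PM; 11 h 30 min
Wed: in 8:02 AM→8:00 AM, out 3:09 PM→3:00 PM; 7 h 0 min
Thu: in 10:20 AM→10:30 AM, out 8:12 PM→8:00 PM; 9 h 30 min
Fri: in 5:59 AM→6:00 AM, out 4:06 PM→4:00 PM; 10 h 0 min
Total credited: 38 h 0 min.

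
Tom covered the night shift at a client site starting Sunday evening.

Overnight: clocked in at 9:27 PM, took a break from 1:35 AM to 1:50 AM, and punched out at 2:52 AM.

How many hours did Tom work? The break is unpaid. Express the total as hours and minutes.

Overnight: 9:27 PM → midnight = 2 h 33 min; midnight → 2:52 AM = 2 h 52 min; span 5 h 25 min; less 15 min break → 5 h 10 min

5 h 10 min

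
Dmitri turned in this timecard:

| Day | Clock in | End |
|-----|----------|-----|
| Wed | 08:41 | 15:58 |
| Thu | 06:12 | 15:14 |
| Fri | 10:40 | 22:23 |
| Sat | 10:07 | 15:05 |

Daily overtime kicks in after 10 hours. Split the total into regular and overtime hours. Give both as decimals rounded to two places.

Wed: 08:41–15:58 = 7 h 17 min
Thu: 06:12–15:14 = 9 h 2 min
Fri: 10:40–22:23 = 11 h 43 min
Sat: 10:07–15:05 = 4 h 58 min
Wed reg 7 h 17 min / OT 0 h 0 min; Thu reg 9 h 2 min / OT 0 h 0 min; Fri reg 10 h 0 min / OT 1 h 43 min; Sat reg 4 h 58 min / OT 0 h 0 min.
Totals: regular 31 h 17 min, overtime 1 h 43 min.

Regular 31.28 hours, overtime 1.72 hours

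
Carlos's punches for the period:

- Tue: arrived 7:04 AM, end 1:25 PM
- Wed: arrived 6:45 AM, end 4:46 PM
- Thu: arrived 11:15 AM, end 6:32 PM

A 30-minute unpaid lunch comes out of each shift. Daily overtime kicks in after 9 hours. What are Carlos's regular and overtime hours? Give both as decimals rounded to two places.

Tue: 7:04 AM–1:25 PM = 6 h 21 min; less 30 min break → 5 h 51 min
Wed: 6:45 AM–4:46 PM = 10 h 1 min; less 30 min break → 9 h 31 min
Thu: 11:15 AM–6:32 PM = 7 h 17 min; less 30 min break → 6 h 47 min
Tue reg 5 h 51 min / OT 0 h 0 min; Wed reg 9 h 0 min / OT 0 h 31 min; Thu reg 6 h 47 min / OT 0 h 0 min.
Totals: regular 21 h 38 min, overtime 0 h 31 min.

Regular 21.63 hours, overtime 0.52 hours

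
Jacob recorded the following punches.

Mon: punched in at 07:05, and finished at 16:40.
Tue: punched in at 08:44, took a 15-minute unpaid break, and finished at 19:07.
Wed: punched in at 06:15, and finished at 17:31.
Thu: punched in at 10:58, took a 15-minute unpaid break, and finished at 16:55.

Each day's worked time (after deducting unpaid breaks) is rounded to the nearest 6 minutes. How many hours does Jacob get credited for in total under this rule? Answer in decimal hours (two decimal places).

Mon: 07:05–16:40 = 9 h 35 min → rounds to 9 h 36 min
Tue: 08:44–19:07 = 10 h 23 min − 15 min = 10 h 8 min → rounds to 10 h 6 min
Wed: 06:15–17:31 = 11 h 16 min → rounds to 11 h 18 min
Thu: 10:58–16:55 = 5 h 57 min − 15 min = 5 h 42 min → rounds to 5 h 42 min
Total credited: 36 h 42 min.

36.70 hours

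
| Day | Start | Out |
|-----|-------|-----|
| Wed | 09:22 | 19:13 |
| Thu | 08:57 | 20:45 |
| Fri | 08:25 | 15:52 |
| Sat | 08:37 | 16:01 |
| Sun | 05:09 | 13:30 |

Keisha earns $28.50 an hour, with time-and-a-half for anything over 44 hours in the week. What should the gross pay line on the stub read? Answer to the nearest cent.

$1290.34

Wed: 09:22–19:13 = 9 h 51 min
Thu: 08:57–20:45 = 11 h 48 min
Fri: 08:25–15:52 = 7 h 27 min
Sat: 08:37–16:01 = 7 h 24 min
Sun: 05:09–13:30 = 8 h 21 min
Total worked: 44 h 51 min = 2691 min.
Regular 44 h 0 min = 2640 min at $28.50/h; overtime 0 h 51 min = 51 min at $42.75/h.
Pay = (2640 × $28.50 + 51 × $42.75) ÷ 60 = $1290.34.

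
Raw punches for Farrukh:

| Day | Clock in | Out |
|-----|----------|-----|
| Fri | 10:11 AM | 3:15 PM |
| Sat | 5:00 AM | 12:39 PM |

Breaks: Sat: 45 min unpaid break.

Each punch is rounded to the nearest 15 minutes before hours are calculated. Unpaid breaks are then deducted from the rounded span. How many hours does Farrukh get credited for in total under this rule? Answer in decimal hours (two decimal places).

Fri: in 10:11 AM→10:15 AM, out 3:15 PM→3:15 PM; 5 h 0 min
Sat: in 5:00 AM→5:00 AM, out 12:39 PM→12:45 PM; 7 h 45 min − 45 min = 7 h 0 min
Total credited: 12 h 0 min.

12.00 hours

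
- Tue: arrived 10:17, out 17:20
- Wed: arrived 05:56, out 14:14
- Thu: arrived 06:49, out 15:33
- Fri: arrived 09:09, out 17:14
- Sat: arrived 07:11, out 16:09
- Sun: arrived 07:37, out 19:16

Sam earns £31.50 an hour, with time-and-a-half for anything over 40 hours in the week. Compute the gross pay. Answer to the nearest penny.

£1864.01

Tue: 10:17–17:20 = 7 h 3 min
Wed: 05:56–14:14 = 8 h 18 min
Thu: 06:49–15:33 = 8 h 44 min
Fri: 09:09–17:14 = 8 h 5 min
Sat: 07:11–16:09 = 8 h 58 min
Sun: 07:37–19:16 = 11 h 39 min
Total worked: 52 h 47 min = 3167 min.
Regular 40 h 0 min = 2400 min at £31.50/h; overtime 12 h 47 min = 767 min at £47.25/h.
Pay = (2400 × £31.50 + 767 × £47.25) ÷ 60 = £1864.01.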